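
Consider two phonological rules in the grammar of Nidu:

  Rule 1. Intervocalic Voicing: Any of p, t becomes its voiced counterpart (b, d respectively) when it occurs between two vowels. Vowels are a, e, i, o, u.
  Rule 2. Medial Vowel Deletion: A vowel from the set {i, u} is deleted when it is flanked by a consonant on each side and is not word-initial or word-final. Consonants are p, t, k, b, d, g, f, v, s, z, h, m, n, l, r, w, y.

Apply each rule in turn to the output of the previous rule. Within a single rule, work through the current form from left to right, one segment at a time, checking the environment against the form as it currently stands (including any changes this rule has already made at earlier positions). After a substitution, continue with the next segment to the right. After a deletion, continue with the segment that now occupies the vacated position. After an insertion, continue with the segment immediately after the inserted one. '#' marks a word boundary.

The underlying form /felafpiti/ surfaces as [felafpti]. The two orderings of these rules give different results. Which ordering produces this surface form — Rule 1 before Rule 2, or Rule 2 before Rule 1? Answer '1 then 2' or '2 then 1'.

Order 1 then 2:
  1 Intervocalic Voicing: [felafpiti] → [felafpidi]
  2 Medial Vowel Deletion: [felafpidi] → [felafpdi]
  result: [felafpdi]
Order 2 then 1:
  2 Medial Vowel Deletion: [felafpiti] → [felafpti]
  1 Intervocalic Voicing: no change — [felafpti]
  result: [felafpti]

2 then 1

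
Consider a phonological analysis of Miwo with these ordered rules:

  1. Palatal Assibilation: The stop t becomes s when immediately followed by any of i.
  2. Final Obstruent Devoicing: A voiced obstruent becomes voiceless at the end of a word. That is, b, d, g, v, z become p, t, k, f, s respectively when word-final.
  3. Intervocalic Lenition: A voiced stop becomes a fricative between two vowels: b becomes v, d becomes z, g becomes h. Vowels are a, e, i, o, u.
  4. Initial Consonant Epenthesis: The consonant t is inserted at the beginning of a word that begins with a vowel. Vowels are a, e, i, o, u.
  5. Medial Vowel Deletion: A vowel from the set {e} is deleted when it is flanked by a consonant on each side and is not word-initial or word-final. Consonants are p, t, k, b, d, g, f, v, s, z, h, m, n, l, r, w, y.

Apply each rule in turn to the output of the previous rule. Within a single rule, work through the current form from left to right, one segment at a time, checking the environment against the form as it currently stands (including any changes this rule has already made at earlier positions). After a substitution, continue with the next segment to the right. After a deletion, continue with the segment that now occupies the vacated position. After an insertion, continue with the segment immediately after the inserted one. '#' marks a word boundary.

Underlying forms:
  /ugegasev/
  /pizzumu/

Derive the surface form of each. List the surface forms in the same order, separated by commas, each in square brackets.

[tuhhasf], [pizzumu]

/ugegasev/:
  1 Palatal Assibilation: no change — [ugegasev]
  2 Final Obstruent Devoicing: [ugegasev] → [ugegasef]
  3 Intervocalic Lenition: [ugegasef] → [uhehasef]
  4 Initial Consonant Epenthesis: [uhehasef] → [tuhehasef]
  5 Medial Vowel Deletion: [tuhehasef] → [tuhhasf]
/pizzumu/:
  1 Palatal Assibilation: no change — [pizzumu]
  2 Final Obstruent Devoicing: no change — [pizzumu]
  3 Intervocalic Lenition: no change — [pizzumu]
  4 Initial Consonant Epenthesis: no change — [pizzumu]
  5 Medial Vowel Deletion: no change — [pizzumu]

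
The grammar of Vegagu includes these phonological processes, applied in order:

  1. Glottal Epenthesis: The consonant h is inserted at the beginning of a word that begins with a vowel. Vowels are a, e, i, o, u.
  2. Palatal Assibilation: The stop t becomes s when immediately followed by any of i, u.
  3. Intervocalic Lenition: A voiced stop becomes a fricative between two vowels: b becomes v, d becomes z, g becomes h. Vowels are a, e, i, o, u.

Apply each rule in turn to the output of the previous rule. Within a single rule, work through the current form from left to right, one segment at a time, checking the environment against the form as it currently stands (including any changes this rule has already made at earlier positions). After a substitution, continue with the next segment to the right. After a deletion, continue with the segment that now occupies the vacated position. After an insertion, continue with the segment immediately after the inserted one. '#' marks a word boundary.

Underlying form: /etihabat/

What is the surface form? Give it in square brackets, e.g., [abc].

[hesihavat]

1 Glottal Epenthesis: [etihabat] → [hetihabat]
2 Palatal Assibilation: [hetihabat] → [hesihabat]
3 Intervocalic Lenition: [hesihabat] → [hesihavat]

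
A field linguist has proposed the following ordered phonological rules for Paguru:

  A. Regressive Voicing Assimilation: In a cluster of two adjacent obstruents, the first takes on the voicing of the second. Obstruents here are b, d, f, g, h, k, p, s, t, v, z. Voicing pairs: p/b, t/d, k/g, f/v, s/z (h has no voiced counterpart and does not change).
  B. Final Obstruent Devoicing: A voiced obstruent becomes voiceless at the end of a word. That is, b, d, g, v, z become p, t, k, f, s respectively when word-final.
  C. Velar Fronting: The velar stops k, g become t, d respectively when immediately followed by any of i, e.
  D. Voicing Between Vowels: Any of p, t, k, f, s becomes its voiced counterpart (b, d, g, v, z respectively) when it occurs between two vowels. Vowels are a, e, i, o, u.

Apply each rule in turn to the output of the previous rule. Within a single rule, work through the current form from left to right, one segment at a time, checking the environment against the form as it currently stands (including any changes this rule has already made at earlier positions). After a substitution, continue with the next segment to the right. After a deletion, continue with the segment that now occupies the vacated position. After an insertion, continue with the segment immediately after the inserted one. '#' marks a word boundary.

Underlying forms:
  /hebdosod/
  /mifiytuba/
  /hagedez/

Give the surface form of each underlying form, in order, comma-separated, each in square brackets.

[hebdozot], [miviytuba], [hadedes]

/hebdosod/:
  A Regressive Voicing Assimilation: no change — [hebdosod]
  B Final Obstruent Devoicing: [hebdosod] → [hebdosot]
  C Velar Fronting: no change — [hebdosot]
  D Voicing Between Vowels: [hebdosot] → [hebdozot]
/mifiytuba/:
  A Regressive Voicing Assimilation: no change — [mifiytuba]
  B Final Obstruent Devoicing: no change — [mifiytuba]
  C Velar Fronting: no change — [mifiytuba]
  D Voicing Between Vowels: [mifiytuba] → [miviytuba]
/hagedez/:
  A Regressive Voicing Assimilation: no change — [hagedez]
  B Final Obstruent Devoicing: [hagedez] → [hagedes]
  C Velar Fronting: [hagedes] → [hadedes]
  D Voicing Between Vowels: no change — [hadedes]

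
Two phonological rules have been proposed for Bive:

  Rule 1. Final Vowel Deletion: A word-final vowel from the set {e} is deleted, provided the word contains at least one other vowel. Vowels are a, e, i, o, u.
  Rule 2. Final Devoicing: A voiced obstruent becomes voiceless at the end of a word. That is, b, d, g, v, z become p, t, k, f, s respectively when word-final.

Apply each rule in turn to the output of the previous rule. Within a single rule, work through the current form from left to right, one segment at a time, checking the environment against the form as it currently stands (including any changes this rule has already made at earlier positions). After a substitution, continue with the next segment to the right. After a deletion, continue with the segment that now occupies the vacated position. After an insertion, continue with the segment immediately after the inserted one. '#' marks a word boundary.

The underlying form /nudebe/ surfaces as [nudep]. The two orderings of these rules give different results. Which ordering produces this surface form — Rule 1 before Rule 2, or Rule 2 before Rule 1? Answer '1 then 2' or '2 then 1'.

1 then 2

Order 1 then 2:
  1 Final Vowel Deletion: [nudebe] → [nudeb]
  2 Final Devoicing: [nudeb] → [nudep]
  result: [nudep]
Order 2 then 1:
  2 Final Devoicing: no change — [nudebe]
  1 Final Vowel Deletion: [nudebe] → [nudeb]
  result: [nudeb]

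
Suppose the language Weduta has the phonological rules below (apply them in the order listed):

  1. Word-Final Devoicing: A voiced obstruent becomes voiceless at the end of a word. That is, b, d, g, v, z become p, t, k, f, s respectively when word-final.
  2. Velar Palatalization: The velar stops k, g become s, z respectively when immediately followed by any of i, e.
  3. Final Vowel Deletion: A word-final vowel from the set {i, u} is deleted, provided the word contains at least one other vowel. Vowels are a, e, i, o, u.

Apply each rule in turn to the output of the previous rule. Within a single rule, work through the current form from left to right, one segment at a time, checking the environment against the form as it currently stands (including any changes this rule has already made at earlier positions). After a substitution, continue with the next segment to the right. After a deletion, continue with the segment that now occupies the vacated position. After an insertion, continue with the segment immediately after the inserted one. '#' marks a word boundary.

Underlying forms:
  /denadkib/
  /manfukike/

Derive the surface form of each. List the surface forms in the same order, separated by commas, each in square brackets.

[denadsip], [manfusise]

/denadkib/:
  1 Word-Final Devoicing: [denadkib] → [denadkip]
  2 Velar Palatalization: [denadkip] → [denadsip]
  3 Final Vowel Deletion: no change — [denadsip]
/manfukike/:
  1 Word-Final Devoicing: no change — [manfukike]
  2 Velar Palatalization: [manfukike] → [manfusise]
  3 Final Vowel Deletion: no change — [manfusise]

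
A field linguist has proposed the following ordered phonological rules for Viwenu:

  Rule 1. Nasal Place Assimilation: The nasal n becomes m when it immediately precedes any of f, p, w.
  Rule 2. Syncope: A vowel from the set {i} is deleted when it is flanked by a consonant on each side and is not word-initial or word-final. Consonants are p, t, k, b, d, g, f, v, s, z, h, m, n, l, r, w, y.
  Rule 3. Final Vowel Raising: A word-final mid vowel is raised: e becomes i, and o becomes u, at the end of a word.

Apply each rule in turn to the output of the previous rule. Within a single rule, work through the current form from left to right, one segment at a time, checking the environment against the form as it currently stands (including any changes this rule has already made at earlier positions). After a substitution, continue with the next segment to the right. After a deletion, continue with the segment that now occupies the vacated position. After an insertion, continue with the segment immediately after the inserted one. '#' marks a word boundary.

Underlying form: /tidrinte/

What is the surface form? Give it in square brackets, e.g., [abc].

[tdrnti]

Rule 1 Nasal Place Assimilation: no change — [tidrinte]
Rule 2 Syncope: [tidrinte] → [tdrnte]
Rule 3 Final Vowel Raising: [tdrnte] → [tdrnti]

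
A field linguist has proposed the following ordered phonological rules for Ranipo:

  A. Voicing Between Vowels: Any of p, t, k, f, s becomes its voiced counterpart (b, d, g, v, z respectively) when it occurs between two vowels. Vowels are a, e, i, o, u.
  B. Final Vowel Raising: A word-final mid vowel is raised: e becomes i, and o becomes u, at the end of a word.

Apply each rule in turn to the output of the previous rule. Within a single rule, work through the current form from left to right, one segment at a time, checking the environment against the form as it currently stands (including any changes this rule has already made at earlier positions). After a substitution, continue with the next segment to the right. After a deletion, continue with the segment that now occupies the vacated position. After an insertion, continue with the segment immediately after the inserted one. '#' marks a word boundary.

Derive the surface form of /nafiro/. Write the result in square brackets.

[naviru]

A Voicing Between Vowels: [nafiro] → [naviro]
B Final Vowel Raising: [naviro] → [naviru]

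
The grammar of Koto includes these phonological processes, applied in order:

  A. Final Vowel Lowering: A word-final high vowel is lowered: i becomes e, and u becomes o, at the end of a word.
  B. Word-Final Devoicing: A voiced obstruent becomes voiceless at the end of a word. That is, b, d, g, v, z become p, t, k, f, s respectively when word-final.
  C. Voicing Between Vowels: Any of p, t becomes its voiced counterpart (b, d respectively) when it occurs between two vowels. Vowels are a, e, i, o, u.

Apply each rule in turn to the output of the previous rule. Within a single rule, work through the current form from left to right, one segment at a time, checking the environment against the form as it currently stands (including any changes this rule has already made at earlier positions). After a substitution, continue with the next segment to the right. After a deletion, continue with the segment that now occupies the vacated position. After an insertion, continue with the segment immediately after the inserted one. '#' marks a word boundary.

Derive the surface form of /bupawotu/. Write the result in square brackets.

A Final Vowel Lowering: [bupawotu] → [bupawoto]
B Word-Final Devoicing: no change — [bupawoto]
C Voicing Between Vowels: [bupawoto] → [bubawodo]

[bubawodo]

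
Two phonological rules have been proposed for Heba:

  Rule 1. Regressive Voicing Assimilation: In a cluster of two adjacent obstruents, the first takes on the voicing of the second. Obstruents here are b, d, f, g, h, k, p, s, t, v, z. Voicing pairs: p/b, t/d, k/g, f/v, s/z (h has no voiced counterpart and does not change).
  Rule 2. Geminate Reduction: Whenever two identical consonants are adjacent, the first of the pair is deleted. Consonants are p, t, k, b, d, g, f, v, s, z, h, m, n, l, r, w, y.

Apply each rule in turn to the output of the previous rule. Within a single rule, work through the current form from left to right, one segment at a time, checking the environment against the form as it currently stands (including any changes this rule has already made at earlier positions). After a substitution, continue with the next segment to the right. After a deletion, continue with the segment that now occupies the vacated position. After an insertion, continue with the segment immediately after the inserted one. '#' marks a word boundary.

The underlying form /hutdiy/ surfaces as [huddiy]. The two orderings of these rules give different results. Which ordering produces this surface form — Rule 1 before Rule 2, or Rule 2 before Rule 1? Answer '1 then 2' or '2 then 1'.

2 then 1

Order 1 then 2:
  1 Regressive Voicing Assimilation: [hutdiy] → [huddiy]
  2 Geminate Reduction: [huddiy] → [hudiy]
  result: [hudiy]
Order 2 then 1:
  2 Geminate Reduction: no change — [hutdiy]
  1 Regressive Voicing Assimilation: [hutdiy] → [huddiy]
  result: [huddiy]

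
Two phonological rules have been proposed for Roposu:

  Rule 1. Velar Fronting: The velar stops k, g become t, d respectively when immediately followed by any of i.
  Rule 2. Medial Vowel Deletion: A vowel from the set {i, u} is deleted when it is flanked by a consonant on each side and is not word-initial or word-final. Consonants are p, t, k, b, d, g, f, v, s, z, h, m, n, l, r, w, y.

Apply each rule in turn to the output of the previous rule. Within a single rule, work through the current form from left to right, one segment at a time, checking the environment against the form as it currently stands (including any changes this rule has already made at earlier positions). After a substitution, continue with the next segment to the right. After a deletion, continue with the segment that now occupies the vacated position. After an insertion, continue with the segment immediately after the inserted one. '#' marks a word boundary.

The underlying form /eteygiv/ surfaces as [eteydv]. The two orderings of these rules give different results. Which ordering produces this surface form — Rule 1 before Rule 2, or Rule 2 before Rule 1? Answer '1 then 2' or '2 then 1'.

Order 1 then 2:
  1 Velar Fronting: [eteygiv] → [eteydiv]
  2 Medial Vowel Deletion: [eteydiv] → [eteydv]
  result: [eteydv]
Order 2 then 1:
  2 Medial Vowel Deletion: [eteygiv] → [eteygv]
  1 Velar Fronting: no change — [eteygv]
  result: [eteygv]

1 then 2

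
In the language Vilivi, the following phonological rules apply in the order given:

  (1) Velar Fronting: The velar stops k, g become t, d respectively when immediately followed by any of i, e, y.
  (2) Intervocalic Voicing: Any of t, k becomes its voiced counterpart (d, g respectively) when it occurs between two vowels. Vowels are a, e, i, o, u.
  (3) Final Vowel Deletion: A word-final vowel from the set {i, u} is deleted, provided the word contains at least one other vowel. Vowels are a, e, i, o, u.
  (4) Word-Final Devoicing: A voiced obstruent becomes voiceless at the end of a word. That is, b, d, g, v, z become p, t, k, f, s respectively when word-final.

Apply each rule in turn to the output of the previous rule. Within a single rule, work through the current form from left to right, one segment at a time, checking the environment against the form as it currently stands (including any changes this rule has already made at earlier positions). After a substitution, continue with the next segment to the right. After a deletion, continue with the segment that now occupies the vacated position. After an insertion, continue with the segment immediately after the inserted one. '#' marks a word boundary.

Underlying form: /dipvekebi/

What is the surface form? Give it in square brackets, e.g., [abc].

(1) Velar Fronting: [dipvekebi] → [dipvetebi]
(2) Intervocalic Voicing: [dipvetebi] → [dipvedebi]
(3) Final Vowel Deletion: [dipvedebi] → [dipvedeb]
(4) Word-Final Devoicing: [dipvedeb] → [dipvedep]

[dipvedep]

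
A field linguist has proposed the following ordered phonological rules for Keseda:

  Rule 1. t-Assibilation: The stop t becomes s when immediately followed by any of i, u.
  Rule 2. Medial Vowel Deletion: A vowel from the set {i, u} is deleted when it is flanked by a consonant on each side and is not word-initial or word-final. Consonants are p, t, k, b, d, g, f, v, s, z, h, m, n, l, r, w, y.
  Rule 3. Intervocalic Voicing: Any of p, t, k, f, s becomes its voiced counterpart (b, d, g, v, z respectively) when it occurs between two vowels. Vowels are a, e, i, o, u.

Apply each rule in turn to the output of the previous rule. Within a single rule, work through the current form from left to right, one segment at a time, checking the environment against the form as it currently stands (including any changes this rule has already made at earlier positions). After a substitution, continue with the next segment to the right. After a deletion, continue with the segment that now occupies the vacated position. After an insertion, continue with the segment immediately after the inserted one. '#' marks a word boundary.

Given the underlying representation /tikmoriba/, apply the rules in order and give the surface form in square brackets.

[skmorba]

Rule 1 t-Assibilation: [tikmoriba] → [sikmoriba]
Rule 2 Medial Vowel Deletion: [sikmoriba] → [skmorba]
Rule 3 Intervocalic Voicing: no change — [skmorba]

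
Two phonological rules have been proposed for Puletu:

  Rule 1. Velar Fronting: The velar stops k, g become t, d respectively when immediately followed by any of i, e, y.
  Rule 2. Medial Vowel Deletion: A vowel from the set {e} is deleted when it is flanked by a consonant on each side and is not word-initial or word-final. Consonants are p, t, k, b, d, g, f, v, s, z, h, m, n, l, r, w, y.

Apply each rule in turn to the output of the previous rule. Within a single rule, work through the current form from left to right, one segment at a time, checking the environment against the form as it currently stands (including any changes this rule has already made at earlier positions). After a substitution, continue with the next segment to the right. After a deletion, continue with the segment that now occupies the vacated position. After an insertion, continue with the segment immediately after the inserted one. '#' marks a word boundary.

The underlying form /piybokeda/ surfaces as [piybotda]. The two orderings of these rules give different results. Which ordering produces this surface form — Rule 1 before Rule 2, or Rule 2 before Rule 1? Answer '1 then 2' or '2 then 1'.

Order 1 then 2:
  1 Velar Fronting: [piybokeda] → [piyboteda]
  2 Medial Vowel Deletion: [piyboteda] → [piybotda]
  result: [piybotda]
Order 2 then 1:
  2 Medial Vowel Deletion: [piybokeda] → [piybokda]
  1 Velar Fronting: no change — [piybokda]
  result: [piybokda]

1 then 2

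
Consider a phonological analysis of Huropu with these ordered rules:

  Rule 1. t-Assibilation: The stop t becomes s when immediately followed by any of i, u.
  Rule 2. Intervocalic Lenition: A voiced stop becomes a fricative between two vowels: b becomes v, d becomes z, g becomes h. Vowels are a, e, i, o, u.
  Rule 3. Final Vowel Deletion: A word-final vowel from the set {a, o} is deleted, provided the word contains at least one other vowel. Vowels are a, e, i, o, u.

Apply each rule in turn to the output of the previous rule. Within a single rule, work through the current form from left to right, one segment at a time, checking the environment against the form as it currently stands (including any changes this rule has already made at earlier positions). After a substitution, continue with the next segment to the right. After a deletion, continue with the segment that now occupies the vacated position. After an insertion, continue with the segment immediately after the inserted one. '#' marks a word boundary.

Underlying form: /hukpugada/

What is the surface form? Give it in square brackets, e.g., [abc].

Rule 1 t-Assibilation: no change — [hukpugada]
Rule 2 Intervocalic Lenition: [hukpugada] → [hukpuhaza]
Rule 3 Final Vowel Deletion: [hukpuhaza] → [hukpuhaz]

[hukpuhaz]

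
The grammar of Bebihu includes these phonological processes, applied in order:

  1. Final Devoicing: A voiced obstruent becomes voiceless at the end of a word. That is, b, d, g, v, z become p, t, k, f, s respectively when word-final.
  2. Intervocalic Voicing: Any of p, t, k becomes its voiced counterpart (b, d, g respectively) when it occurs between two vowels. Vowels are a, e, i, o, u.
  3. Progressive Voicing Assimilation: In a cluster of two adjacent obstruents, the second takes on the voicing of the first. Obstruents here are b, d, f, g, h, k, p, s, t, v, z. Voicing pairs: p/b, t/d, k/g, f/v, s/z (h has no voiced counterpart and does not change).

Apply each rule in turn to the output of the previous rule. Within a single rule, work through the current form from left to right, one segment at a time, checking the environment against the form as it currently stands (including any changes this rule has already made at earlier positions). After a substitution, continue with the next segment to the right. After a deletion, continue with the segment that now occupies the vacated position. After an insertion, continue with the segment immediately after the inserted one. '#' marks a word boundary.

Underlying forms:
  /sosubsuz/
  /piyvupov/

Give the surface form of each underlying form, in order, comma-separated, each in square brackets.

[sosubzus], [piyvubof]

/sosubsuz/:
  1 Final Devoicing: [sosubsuz] → [sosubsus]
  2 Intervocalic Voicing: no change — [sosubsus]
  3 Progressive Voicing Assimilation: [sosubsus] → [sosubzus]
/piyvupov/:
  1 Final Devoicing: [piyvupov] → [piyvupof]
  2 Intervocalic Voicing: [piyvupof] → [piyvubof]
  3 Progressive Voicing Assimilation: no change — [piyvubof]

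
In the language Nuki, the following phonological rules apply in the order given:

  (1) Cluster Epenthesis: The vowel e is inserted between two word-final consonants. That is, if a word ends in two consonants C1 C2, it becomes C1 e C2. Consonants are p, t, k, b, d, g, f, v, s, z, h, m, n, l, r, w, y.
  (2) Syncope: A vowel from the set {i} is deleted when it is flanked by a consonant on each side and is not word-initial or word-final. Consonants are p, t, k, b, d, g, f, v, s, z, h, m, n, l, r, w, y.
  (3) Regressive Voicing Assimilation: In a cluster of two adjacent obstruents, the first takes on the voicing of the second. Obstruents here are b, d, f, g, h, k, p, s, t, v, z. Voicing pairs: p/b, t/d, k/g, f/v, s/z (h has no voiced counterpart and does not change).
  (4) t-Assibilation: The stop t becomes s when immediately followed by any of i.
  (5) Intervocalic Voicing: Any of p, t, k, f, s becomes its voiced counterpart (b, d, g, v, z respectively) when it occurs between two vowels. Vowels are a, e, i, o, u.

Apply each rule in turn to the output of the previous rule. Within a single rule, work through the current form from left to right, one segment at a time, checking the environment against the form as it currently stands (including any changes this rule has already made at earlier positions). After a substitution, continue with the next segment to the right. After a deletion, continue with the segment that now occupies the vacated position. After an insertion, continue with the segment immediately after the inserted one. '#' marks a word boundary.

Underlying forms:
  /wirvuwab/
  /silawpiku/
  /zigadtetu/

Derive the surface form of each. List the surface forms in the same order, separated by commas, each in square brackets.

[wrvuwab], [slawpku], [zgattedu]

/wirvuwab/:
  (1) Cluster Epenthesis: no change — [wirvuwab]
  (2) Syncope: [wirvuwab] → [wrvuwab]
  (3) Regressive Voicing Assimilation: no change — [wrvuwab]
  (4) t-Assibilation: no change — [wrvuwab]
  (5) Intervocalic Voicing: no change — [wrvuwab]
/silawpiku/:
  (1) Cluster Epenthesis: no change — [silawpiku]
  (2) Syncope: [silawpiku] → [slawpku]
  (3) Regressive Voicing Assimilation: no change — [slawpku]
  (4) t-Assibilation: no change — [slawpku]
  (5) Intervocalic Voicing: no change — [slawpku]
/zigadtetu/:
  (1) Cluster Epenthesis: no change — [zigadtetu]
  (2) Syncope: [zigadtetu] → [zgadtetu]
  (3) Regressive Voicing Assimilation: [zgadtetu] → [zgattetu]
  (4) t-Assibilation: no change — [zgattetu]
  (5) Intervocalic Voicing: [zgattetu] → [zgattedu]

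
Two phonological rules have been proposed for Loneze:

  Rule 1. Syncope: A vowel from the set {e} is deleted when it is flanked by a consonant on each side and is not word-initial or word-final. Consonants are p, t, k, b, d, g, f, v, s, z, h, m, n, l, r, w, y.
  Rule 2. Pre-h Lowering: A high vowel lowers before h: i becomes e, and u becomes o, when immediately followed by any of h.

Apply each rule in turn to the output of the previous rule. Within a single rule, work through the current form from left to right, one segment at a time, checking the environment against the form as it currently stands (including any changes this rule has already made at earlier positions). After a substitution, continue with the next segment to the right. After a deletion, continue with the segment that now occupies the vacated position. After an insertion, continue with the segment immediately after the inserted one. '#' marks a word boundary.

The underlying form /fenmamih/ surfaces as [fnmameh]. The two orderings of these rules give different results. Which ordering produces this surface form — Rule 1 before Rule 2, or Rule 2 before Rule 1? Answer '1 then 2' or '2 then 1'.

Order 1 then 2:
  1 Syncope: [fenmamih] → [fnmamih]
  2 Pre-h Lowering: [fnmamih] → [fnmameh]
  result: [fnmameh]
Order 2 then 1:
  2 Pre-h Lowering: [fenmamih] → [fenmameh]
  1 Syncope: [fenmameh] → [fnmamh]
  result: [fnmamh]

1 then 2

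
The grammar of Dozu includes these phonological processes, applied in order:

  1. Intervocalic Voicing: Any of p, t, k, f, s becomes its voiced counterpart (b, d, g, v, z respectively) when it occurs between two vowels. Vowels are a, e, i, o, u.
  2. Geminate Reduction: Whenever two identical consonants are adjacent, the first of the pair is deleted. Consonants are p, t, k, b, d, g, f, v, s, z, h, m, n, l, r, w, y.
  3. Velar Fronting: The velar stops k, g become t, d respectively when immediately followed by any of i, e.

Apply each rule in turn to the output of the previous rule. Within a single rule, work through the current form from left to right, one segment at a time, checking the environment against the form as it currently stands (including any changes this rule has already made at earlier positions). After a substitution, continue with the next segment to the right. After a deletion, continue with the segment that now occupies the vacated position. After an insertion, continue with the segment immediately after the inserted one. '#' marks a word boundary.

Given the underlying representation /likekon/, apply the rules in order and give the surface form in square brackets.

1 Intervocalic Voicing: [likekon] → [ligegon]
2 Geminate Reduction: no change — [ligegon]
3 Velar Fronting: [ligegon] → [lidegon]

[lidegon]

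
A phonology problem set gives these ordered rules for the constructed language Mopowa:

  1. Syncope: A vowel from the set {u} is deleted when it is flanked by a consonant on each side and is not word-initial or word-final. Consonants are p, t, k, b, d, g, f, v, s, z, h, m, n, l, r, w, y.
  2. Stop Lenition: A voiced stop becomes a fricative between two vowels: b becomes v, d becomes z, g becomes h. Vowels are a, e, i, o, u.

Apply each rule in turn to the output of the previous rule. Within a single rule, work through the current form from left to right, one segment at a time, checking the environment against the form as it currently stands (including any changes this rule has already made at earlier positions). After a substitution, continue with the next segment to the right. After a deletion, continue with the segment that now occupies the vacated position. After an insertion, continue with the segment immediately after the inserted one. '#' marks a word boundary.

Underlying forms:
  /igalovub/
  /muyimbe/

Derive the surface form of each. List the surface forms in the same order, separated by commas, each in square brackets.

[ihalovb], [myimbe]

/igalovub/:
  1 Syncope: [igalovub] → [igalovb]
  2 Stop Lenition: [igalovb] → [ihalovb]
/muyimbe/:
  1 Syncope: [muyimbe] → [myimbe]
  2 Stop Lenition: no change — [myimbe]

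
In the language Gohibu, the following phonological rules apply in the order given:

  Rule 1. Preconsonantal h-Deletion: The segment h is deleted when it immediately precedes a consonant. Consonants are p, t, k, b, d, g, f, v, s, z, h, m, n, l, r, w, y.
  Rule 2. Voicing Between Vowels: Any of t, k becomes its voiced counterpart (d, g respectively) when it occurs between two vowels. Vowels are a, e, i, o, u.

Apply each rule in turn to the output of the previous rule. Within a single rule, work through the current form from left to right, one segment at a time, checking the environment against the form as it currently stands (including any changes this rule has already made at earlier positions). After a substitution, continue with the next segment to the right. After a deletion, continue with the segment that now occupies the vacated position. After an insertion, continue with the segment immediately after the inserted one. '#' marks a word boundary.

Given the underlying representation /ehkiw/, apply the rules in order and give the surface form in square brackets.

[egiw]

Rule 1 Preconsonantal h-Deletion: [ehkiw] → [ekiw]
Rule 2 Voicing Between Vowels: [ekiw] → [egiw]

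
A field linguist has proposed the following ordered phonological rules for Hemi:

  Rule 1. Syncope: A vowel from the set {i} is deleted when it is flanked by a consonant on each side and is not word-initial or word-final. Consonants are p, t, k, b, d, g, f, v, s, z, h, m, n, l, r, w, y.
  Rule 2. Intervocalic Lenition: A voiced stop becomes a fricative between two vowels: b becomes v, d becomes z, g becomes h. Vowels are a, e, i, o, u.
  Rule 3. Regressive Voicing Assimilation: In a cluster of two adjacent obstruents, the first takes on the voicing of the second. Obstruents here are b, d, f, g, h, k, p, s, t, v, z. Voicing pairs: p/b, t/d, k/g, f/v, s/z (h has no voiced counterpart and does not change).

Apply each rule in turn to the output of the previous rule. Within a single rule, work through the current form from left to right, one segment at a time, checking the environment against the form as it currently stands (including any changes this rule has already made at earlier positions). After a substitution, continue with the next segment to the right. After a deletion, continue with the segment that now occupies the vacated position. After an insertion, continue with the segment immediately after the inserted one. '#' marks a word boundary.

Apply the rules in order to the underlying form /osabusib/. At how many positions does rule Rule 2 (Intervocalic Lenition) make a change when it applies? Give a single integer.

1

Rule 1 Syncope: [osabusib] → [osabusb]
Rule 2 Intervocalic Lenition: [osabusb] → [osavusb]
Rule 3 Regressive Voicing Assimilation: [osavusb] → [osavuzb]
Rule Rule 2 changed 1 position(s).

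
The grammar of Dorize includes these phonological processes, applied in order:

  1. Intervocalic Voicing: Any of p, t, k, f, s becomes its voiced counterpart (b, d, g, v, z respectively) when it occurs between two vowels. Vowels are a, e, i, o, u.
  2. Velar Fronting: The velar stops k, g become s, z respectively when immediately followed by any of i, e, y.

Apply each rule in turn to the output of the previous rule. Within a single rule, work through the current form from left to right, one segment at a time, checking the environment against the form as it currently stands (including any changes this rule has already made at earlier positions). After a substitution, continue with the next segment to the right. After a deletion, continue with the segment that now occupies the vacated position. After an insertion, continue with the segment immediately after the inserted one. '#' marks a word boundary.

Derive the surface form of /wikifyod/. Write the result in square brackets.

1 Intervocalic Voicing: [wikifyod] → [wigifyod]
2 Velar Fronting: [wigifyod] → [wizifyod]

[wizifyod]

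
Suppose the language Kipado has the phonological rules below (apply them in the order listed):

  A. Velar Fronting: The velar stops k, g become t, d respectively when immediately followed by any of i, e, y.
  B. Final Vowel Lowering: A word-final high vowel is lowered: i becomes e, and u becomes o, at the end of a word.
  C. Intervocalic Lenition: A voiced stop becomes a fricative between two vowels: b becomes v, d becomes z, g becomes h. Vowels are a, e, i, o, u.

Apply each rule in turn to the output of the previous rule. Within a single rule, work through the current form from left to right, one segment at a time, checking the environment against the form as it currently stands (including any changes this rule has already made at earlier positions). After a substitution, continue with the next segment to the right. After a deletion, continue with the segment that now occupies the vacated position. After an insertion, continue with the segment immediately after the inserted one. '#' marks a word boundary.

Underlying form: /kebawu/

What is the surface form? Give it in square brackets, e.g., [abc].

A Velar Fronting: [kebawu] → [tebawu]
B Final Vowel Lowering: [tebawu] → [tebawo]
C Intervocalic Lenition: [tebawo] → [tevawo]

[tevawo]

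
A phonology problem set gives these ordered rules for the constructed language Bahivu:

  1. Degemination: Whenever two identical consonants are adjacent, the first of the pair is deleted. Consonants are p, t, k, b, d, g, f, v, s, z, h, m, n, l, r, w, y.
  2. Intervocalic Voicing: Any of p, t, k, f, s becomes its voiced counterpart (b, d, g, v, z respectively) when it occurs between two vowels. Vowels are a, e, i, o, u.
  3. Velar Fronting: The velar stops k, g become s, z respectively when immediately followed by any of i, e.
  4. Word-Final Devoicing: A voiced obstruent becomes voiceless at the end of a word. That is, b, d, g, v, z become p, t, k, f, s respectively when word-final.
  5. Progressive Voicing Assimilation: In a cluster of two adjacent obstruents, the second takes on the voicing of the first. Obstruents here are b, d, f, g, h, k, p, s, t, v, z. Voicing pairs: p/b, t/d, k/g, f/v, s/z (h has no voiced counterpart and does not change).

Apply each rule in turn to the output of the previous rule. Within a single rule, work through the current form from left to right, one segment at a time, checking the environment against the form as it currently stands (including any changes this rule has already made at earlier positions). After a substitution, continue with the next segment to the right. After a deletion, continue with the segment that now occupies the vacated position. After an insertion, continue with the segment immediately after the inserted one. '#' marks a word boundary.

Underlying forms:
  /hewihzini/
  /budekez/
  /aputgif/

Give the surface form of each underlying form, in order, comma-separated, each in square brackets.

/hewihzini/:
  1 Degemination: no change — [hewihzini]
  2 Intervocalic Voicing: no change — [hewihzini]
  3 Velar Fronting: no change — [hewihzini]
  4 Word-Final Devoicing: no change — [hewihzini]
  5 Progressive Voicing Assimilation: [hewihzini] → [hewihsini]
/budekez/:
  1 Degemination: no change — [budekez]
  2 Intervocalic Voicing: [budekez] → [budegez]
  3 Velar Fronting: [budegez] → [budezez]
  4 Word-Final Devoicing: [budezez] → [budezes]
  5 Progressive Voicing Assimilation: no change — [budezes]
/aputgif/:
  1 Degemination: no change — [aputgif]
  2 Intervocalic Voicing: [aputgif] → [abutgif]
  3 Velar Fronting: [abutgif] → [abutzif]
  4 Word-Final Devoicing: no change — [abutzif]
  5 Progressive Voicing Assimilation: [abutzif] → [abutsif]

[hewihsini], [budezes], [abutsif]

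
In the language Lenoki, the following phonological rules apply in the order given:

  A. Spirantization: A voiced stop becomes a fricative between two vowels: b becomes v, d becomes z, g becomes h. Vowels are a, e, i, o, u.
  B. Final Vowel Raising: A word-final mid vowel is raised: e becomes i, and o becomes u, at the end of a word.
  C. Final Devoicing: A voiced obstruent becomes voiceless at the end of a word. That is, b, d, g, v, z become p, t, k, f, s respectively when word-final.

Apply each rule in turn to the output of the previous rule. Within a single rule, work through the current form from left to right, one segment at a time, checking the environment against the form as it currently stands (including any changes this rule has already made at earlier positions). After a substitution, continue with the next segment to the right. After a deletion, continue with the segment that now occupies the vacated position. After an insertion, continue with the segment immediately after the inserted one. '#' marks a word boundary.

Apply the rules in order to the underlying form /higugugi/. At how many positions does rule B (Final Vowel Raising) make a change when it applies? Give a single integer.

A Spirantization: [higugugi] → [hihuhuhi]
B Final Vowel Raising: no change — [hihuhuhi]
C Final Devoicing: no change — [hihuhuhi]
Rule B changed 0 position(s).

0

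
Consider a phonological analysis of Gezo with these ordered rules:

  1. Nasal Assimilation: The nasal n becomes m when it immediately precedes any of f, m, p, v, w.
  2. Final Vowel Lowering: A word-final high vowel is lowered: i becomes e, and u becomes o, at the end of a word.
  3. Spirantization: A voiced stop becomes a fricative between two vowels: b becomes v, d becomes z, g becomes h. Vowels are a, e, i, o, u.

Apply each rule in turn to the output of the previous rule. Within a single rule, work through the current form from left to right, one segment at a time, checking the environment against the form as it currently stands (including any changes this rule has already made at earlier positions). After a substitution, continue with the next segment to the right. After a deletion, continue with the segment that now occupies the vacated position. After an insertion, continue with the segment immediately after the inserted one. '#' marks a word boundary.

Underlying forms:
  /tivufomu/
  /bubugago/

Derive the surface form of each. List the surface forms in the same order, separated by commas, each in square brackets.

[tivufomo], [buvuhaho]

/tivufomu/:
  1 Nasal Assimilation: no change — [tivufomu]
  2 Final Vowel Lowering: [tivufomu] → [tivufomo]
  3 Spirantization: no change — [tivufomo]
/bubugago/:
  1 Nasal Assimilation: no change — [bubugago]
  2 Final Vowel Lowering: no change — [bubugago]
  3 Spirantization: [bubugago] → [buvuhaho]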